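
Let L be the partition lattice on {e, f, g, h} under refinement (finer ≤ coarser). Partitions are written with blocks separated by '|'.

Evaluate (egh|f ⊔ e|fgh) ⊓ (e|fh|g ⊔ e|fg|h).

egh|f ∨ e|fgh = efgh
e|fh|g ∨ e|fg|h = e|fgh
efgh ∧ e|fgh = e|fgh

e|fgh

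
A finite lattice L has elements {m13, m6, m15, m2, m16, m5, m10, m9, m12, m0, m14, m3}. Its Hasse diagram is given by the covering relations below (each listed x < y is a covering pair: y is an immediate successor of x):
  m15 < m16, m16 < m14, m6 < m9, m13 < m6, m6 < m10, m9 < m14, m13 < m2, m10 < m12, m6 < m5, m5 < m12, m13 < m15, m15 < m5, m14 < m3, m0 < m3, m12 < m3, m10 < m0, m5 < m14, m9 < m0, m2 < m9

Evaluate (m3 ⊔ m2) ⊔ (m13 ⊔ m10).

m3 ∨ m2 = m3
m13 ∨ m10 = m10
m3 ∨ m10 = m3

m3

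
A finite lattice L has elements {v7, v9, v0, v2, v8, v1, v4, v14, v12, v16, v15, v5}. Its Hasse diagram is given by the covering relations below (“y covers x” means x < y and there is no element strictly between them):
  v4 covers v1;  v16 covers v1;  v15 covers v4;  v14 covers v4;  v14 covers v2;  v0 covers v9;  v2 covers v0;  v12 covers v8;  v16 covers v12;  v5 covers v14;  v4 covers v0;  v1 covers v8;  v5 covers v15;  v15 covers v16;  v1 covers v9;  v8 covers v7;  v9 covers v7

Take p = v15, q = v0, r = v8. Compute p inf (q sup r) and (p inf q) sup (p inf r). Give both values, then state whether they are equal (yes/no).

v4; v4; yes

q sup r = v4, so p inf (q sup r) = v15 inf v4 = v4.
p inf q = v0 and p inf r = v8, so (p inf q) sup (p inf r) = v0 sup v8 = v4.
Equal: yes.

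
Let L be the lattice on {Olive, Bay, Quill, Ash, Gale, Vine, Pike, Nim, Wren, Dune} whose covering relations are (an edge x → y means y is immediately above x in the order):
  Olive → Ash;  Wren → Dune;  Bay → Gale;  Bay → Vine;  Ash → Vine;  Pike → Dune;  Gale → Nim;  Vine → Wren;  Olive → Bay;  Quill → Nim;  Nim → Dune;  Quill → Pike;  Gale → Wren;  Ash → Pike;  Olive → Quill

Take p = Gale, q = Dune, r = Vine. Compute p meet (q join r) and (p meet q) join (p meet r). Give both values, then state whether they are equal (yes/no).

Gale; Gale; yes

q join r = Dune, so p meet (q join r) = Gale meet Dune = Gale.
p meet q = Gale and p meet r = Bay, so (p meet q) join (p meet r) = Gale join Bay = Gale.
Equal: yes.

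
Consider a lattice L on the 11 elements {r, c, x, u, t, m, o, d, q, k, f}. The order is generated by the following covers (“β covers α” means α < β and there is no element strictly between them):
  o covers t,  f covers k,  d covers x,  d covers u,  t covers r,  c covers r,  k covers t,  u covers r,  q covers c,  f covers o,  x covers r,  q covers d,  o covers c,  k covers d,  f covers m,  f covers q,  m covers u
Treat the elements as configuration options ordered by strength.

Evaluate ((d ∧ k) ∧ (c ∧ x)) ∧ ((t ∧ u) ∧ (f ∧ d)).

r

d ∧ k = d
c ∧ x = r
d ∧ r = r
t ∧ u = r
f ∧ d = d
r ∧ d = r
r ∧ r = r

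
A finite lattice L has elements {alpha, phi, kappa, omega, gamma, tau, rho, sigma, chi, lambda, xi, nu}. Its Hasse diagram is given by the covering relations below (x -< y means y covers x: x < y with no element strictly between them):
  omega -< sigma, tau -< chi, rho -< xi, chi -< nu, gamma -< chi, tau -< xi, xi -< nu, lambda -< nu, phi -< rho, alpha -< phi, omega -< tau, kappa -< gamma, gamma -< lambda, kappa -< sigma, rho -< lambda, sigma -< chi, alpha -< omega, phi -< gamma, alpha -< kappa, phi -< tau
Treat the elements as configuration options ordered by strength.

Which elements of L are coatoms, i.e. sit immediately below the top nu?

chi, lambda, xi

The coatoms are exactly the elements covered by nu: chi, lambda, xi.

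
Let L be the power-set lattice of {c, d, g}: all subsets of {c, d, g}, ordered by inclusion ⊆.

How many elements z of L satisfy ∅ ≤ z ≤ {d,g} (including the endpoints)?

The interval [∅, {d,g}] = {{d,g}, {d}, {g}, ∅}, which has 4 elements.

4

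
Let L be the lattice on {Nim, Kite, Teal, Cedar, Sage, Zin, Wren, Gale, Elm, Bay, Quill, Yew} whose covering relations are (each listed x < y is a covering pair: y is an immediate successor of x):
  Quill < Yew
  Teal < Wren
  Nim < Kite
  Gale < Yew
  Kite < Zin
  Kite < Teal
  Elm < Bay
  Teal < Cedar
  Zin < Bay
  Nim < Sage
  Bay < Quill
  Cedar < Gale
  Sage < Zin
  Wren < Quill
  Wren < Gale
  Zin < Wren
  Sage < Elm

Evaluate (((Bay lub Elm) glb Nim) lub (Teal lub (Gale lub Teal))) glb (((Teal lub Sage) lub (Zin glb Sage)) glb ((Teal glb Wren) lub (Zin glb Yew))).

Wren

Bay ∨ Elm = Bay
Bay ∧ Nim = Nim
Gale ∨ Teal = Gale
Teal ∨ Gale = Gale
Nim ∨ Gale = Gale
Teal ∨ Sage = Wren
Zin ∧ Sage = Sage
Wren ∨ Sage = Wren
Teal ∧ Wren = Teal
Zin ∧ Yew = Zin
Teal ∨ Zin = Wren
Wren ∧ Wren = Wren
Gale ∧ Wren = Wren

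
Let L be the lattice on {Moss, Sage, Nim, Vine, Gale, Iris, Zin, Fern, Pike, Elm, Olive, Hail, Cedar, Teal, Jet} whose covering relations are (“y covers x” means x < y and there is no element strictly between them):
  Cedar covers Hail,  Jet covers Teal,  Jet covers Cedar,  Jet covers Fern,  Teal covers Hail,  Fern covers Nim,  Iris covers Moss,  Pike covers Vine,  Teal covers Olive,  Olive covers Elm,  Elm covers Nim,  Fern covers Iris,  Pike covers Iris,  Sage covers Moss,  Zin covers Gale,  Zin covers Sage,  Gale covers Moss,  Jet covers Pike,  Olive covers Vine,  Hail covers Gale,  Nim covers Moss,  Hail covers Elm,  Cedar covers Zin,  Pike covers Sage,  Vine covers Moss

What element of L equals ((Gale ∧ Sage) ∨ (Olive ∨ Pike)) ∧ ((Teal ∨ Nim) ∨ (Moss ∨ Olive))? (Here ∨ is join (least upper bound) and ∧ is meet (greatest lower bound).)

Gale ∧ Sage = Moss
Olive ∨ Pike = Jet
Moss ∨ Jet = Jet
Teal ∨ Nim = Teal
Moss ∨ Olive = Olive
Teal ∨ Olive = Teal
Jet ∧ Teal = Teal

Teal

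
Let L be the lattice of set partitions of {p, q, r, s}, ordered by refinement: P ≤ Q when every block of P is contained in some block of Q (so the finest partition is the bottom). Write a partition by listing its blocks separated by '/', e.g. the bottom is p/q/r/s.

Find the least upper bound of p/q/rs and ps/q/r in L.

The join of p/q/rs and ps/q/r merges any blocks that overlap across the partitions, giving prs/q.

prs/q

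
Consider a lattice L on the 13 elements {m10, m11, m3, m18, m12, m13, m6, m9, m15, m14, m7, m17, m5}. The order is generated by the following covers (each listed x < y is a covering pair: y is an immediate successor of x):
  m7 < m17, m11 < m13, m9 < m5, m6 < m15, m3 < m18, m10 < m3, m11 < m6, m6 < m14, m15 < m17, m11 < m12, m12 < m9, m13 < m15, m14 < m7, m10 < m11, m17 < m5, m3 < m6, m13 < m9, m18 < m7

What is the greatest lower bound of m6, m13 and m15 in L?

Common lower bounds of {m6, m13, m15}: m10, m11.
The greatest among these is m11.

m11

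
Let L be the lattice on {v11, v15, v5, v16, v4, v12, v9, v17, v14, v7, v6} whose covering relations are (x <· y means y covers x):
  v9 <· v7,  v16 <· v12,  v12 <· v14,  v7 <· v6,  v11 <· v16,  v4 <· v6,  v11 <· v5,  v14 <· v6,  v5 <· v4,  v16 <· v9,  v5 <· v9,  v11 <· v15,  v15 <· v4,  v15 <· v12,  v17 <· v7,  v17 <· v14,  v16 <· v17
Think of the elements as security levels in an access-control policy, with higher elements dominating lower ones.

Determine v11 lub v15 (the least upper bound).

v15

Common upper bounds of {v11, v15}: v12, v14, v15, v4, v6.
The least among these is v15.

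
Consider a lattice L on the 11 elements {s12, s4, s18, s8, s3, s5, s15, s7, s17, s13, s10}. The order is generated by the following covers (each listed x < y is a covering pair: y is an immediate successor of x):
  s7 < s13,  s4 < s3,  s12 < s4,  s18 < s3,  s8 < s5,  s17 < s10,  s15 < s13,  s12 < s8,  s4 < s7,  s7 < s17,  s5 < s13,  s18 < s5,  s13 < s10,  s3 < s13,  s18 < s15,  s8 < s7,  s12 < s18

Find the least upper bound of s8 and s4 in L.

Common upper bounds of {s8, s4}: s10, s13, s17, s7.
The least among these is s7.

s7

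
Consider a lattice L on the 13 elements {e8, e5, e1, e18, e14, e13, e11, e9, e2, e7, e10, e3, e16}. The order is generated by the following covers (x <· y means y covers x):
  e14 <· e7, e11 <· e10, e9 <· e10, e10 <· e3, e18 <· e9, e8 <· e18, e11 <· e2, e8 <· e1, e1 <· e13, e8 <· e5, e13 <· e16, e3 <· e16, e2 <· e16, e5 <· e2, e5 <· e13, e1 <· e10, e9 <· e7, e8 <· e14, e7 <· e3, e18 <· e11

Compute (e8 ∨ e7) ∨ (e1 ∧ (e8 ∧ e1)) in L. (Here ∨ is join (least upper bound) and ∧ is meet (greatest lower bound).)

e8 ∨ e7 = e7
e8 ∧ e1 = e8
e1 ∧ e8 = e8
e7 ∨ e8 = e7

e7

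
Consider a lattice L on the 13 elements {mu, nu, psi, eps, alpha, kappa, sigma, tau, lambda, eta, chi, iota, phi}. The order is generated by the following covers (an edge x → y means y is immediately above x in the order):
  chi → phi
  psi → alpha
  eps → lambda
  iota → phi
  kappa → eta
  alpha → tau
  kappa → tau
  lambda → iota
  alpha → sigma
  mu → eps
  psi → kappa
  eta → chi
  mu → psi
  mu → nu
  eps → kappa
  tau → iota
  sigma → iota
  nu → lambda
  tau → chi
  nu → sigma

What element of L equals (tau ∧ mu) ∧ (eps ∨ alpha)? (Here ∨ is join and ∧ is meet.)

tau ∧ mu = mu
eps ∨ alpha = tau
mu ∧ tau = mu

mu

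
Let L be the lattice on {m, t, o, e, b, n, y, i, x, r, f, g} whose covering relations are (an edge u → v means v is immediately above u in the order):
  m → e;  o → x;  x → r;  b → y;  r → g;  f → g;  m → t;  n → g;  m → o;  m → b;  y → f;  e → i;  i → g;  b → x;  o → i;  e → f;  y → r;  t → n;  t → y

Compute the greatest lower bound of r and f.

Common lower bounds of {r, f}: b, m, t, y.
The greatest among these is y.

y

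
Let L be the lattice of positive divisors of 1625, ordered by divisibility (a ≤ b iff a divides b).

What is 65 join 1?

65

Common upper bounds of {65, 1}: 1625, 325, 65.
The least among these is 65.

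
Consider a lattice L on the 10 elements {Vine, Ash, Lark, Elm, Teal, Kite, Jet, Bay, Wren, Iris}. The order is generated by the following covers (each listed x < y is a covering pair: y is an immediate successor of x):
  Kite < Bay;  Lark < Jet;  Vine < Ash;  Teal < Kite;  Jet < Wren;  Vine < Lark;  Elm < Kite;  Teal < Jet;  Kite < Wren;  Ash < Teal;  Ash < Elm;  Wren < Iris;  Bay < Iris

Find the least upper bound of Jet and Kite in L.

Common upper bounds of {Jet, Kite}: Iris, Wren.
The least among these is Wren.

Wren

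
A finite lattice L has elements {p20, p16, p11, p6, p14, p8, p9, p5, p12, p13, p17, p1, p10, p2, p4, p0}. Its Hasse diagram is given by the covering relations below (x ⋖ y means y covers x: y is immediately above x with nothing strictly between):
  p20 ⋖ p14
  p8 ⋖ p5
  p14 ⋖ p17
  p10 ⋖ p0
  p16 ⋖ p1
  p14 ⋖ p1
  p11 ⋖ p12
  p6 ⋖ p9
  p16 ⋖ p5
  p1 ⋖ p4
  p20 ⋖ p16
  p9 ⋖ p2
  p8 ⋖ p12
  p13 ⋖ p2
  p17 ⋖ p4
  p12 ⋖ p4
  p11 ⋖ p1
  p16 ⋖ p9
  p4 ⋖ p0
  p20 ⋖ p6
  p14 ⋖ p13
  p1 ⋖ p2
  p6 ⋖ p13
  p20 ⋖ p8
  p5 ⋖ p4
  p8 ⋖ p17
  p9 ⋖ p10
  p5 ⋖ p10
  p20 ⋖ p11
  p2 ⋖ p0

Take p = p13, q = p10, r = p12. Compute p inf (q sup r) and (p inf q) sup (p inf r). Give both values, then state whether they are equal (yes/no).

p13; p6; no

q sup r = p0, so p inf (q sup r) = p13 inf p0 = p13.
p inf q = p6 and p inf r = p20, so (p inf q) sup (p inf r) = p6 sup p20 = p6.
Equal: no.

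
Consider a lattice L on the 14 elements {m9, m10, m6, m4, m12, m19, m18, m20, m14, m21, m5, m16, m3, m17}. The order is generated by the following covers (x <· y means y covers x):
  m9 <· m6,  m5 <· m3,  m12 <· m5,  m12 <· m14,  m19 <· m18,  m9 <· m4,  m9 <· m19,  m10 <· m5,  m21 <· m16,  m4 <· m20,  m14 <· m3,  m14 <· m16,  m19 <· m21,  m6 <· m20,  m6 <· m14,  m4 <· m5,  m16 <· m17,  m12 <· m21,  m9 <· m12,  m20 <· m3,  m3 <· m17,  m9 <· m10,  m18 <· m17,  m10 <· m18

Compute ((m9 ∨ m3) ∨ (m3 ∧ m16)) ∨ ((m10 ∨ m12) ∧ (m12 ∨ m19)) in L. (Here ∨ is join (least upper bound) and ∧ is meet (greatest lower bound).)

m3

m9 ∨ m3 = m3
m3 ∧ m16 = m14
m3 ∨ m14 = m3
m10 ∨ m12 = m5
m12 ∨ m19 = m21
m5 ∧ m21 = m12
m3 ∨ m12 = m3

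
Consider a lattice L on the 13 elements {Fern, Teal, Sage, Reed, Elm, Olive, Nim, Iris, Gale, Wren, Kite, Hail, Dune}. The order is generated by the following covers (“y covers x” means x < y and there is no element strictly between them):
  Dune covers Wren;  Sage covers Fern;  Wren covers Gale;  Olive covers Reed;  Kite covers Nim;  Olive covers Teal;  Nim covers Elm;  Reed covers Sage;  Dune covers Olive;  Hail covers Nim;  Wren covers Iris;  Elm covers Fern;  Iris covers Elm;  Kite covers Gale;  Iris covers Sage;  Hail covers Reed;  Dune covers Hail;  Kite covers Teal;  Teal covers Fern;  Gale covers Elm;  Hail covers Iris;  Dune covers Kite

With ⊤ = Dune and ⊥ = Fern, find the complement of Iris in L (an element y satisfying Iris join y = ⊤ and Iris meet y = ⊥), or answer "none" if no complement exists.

Need y with Iris ∨ y = Dune and Iris ∧ y = Fern.
Checking each element gives: Teal.

Teal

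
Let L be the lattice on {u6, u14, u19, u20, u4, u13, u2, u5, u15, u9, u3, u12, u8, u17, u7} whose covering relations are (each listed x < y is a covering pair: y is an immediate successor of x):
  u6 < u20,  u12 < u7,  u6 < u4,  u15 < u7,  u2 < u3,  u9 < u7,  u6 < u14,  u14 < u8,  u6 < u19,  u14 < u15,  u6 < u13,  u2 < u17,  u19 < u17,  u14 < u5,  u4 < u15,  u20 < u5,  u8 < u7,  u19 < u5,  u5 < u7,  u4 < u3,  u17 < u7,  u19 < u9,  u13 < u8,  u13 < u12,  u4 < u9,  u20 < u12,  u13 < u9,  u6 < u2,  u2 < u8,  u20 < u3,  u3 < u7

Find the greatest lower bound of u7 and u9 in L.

Common lower bounds of {u7, u9}: u13, u19, u4, u6, u9.
The greatest among these is u9.

u9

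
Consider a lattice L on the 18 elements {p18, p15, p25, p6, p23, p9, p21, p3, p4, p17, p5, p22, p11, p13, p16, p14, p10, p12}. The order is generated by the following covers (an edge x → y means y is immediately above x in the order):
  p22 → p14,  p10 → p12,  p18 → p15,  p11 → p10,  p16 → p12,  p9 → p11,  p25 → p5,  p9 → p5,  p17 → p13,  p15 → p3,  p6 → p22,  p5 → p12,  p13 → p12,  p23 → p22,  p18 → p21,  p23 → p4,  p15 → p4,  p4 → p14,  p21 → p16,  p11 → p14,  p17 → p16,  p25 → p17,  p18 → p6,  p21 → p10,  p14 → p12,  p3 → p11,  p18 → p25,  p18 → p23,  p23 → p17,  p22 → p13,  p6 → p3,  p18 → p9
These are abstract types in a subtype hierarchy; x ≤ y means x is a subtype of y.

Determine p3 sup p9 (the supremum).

p11

Common upper bounds of {p3, p9}: p10, p11, p12, p14.
The least among these is p11.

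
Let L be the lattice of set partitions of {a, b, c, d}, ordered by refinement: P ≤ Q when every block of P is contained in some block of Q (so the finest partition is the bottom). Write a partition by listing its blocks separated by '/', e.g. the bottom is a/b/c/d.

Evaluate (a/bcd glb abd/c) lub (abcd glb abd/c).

abd/c

a/bcd ∧ abd/c = a/bd/c
abcd ∧ abd/c = abd/c
a/bd/c ∨ abd/c = abd/c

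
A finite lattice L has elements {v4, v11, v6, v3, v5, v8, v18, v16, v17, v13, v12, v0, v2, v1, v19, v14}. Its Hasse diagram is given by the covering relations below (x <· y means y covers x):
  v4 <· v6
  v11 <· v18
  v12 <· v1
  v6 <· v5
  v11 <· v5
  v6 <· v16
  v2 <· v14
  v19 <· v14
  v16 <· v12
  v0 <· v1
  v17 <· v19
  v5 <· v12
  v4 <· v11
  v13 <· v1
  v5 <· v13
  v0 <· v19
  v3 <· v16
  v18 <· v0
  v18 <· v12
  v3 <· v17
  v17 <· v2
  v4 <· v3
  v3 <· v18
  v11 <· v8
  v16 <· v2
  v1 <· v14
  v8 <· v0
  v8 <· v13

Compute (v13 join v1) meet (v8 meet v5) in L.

v13 ∨ v1 = v1
v8 ∧ v5 = v11
v1 ∧ v11 = v11

v11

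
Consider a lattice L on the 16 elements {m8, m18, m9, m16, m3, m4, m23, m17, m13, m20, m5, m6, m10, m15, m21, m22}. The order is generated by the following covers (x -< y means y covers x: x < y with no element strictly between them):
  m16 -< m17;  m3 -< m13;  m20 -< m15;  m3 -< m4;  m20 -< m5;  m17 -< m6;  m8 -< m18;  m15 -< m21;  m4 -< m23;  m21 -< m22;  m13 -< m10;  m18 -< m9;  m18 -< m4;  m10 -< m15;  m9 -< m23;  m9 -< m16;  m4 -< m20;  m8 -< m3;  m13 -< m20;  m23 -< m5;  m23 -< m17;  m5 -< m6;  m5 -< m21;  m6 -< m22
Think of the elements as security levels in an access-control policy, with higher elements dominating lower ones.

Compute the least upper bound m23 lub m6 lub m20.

m6

Common upper bounds of {m23, m6, m20}: m22, m6.
The least among these is m6.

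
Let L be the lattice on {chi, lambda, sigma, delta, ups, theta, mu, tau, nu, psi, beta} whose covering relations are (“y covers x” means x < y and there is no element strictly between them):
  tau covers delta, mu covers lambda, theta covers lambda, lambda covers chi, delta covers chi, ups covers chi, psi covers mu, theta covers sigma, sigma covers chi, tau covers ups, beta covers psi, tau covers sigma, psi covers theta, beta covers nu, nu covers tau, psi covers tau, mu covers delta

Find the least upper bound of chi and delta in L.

Common upper bounds of {chi, delta}: beta, delta, mu, nu, psi, tau.
The least among these is delta.

delta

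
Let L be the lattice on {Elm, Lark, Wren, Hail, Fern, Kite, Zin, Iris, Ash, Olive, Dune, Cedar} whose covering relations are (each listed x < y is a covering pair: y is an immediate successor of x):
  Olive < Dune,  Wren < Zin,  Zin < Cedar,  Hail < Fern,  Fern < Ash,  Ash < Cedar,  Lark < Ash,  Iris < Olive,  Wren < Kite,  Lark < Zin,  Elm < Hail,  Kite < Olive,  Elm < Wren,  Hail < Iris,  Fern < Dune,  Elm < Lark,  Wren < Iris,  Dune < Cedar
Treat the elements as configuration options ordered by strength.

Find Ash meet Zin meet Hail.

Elm

Common lower bounds of {Ash, Zin, Hail}: Elm.
The greatest among these is Elm.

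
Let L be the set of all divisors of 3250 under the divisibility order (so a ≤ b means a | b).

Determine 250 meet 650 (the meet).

In the divisibility order, the meet is the greatest common divisor: gcd(250, 650) = 50.

50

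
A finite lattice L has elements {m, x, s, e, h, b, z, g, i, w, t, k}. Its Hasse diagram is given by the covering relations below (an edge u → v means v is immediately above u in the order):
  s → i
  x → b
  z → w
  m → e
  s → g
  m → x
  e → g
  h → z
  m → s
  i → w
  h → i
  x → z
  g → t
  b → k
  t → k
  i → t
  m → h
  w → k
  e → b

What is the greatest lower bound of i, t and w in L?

i

Common lower bounds of {i, t, w}: h, i, m, s.
The greatest among these is i.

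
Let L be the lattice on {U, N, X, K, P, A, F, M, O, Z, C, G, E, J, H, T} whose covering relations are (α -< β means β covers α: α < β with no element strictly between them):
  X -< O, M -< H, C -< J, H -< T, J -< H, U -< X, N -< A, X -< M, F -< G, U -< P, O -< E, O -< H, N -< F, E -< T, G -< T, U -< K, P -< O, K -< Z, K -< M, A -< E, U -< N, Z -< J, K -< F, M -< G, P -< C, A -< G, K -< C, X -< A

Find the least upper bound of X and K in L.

Common upper bounds of {X, K}: G, H, M, T.
The least among these is M.

M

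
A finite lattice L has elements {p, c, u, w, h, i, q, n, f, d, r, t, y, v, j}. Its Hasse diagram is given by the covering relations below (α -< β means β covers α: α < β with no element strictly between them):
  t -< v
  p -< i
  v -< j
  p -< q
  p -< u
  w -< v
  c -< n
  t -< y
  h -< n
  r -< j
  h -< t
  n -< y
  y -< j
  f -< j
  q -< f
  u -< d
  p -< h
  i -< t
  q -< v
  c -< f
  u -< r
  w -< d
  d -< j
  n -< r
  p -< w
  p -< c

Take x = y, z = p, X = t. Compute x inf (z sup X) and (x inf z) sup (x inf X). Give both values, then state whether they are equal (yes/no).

z sup X = t, so x inf (z sup X) = y inf t = t.
x inf z = p and x inf X = t, so (x inf z) sup (x inf X) = p sup t = t.
Equal: yes.

t; t; yes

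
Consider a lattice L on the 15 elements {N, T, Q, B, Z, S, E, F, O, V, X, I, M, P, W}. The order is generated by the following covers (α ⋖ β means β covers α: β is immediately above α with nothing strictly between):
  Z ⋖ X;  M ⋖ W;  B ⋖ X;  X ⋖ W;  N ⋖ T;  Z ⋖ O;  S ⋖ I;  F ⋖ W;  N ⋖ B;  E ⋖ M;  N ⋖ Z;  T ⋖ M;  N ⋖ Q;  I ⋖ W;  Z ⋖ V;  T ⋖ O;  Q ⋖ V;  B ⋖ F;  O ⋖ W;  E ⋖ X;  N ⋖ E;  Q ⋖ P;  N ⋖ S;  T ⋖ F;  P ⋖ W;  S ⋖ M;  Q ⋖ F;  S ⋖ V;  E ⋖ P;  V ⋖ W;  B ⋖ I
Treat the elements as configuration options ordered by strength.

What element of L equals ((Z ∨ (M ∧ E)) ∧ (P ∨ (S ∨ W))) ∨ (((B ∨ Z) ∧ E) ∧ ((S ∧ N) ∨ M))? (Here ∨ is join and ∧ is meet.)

M ∧ E = E
Z ∨ E = X
S ∨ W = W
P ∨ W = W
X ∧ W = X
B ∨ Z = X
X ∧ E = E
S ∧ N = N
N ∨ M = M
E ∧ M = E
X ∨ E = X

X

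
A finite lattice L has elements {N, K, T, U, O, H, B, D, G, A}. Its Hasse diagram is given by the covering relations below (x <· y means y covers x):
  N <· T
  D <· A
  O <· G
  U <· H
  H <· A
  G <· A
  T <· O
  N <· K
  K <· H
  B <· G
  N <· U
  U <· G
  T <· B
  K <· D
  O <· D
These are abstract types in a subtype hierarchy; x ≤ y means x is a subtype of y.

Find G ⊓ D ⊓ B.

T

Common lower bounds of {G, D, B}: N, T.
The greatest among these is T.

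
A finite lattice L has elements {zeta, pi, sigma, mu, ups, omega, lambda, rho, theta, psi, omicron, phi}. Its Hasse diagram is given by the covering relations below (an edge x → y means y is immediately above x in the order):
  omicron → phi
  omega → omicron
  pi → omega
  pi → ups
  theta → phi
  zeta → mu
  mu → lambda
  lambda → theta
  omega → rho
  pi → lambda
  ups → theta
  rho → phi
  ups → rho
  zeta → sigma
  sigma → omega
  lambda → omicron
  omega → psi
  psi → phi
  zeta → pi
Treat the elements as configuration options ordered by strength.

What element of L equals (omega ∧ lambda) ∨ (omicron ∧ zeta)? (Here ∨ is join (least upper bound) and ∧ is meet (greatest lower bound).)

pi

omega ∧ lambda = pi
omicron ∧ zeta = zeta
pi ∨ zeta = pi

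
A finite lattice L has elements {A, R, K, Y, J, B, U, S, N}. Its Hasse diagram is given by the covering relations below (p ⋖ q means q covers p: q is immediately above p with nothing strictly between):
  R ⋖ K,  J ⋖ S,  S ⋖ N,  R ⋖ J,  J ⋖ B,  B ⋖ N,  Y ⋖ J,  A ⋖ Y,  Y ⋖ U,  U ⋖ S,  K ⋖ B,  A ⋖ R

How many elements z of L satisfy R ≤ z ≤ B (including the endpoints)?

4

The interval [R, B] = {B, J, K, R}, which has 4 elements.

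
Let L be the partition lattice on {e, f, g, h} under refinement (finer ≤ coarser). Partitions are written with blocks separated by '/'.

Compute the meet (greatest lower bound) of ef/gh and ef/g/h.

ef/g/h

Common lower bounds of {ef/gh, ef/g/h}: e/f/g/h, ef/g/h.
The greatest among these is ef/g/h.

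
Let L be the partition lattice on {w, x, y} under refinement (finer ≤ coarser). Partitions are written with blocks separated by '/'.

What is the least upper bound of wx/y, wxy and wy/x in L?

wxy

The join of wx/y, wxy, wy/x merges any blocks that overlap across the partitions, giving wxy.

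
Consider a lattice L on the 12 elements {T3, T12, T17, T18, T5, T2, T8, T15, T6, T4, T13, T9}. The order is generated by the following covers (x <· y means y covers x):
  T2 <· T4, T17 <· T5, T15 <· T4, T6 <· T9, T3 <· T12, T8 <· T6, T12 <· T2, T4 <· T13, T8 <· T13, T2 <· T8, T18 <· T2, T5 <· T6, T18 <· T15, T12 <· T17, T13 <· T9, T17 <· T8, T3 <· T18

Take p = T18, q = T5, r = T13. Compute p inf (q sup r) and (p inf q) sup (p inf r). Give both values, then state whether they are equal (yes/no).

q sup r = T9, so p inf (q sup r) = T18 inf T9 = T18.
p inf q = T3 and p inf r = T18, so (p inf q) sup (p inf r) = T3 sup T18 = T18.
Equal: yes.

T18; T18; yes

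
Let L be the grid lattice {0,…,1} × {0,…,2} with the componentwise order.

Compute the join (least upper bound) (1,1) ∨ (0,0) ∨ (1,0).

(1,1)

In a product of chains, the join is componentwise max, giving (1,1).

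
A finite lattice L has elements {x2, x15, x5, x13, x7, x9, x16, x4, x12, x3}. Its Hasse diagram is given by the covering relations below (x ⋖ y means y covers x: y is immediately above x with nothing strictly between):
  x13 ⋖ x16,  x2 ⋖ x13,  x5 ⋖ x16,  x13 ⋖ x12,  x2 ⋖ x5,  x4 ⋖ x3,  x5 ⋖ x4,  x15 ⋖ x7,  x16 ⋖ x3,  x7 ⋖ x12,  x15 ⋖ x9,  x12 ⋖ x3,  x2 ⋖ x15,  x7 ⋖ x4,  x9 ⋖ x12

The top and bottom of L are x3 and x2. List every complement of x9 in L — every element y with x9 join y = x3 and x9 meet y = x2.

Need y with x9 ∨ y = x3 and x9 ∧ y = x2.
Checking each element gives: x16, x5.

x16, x5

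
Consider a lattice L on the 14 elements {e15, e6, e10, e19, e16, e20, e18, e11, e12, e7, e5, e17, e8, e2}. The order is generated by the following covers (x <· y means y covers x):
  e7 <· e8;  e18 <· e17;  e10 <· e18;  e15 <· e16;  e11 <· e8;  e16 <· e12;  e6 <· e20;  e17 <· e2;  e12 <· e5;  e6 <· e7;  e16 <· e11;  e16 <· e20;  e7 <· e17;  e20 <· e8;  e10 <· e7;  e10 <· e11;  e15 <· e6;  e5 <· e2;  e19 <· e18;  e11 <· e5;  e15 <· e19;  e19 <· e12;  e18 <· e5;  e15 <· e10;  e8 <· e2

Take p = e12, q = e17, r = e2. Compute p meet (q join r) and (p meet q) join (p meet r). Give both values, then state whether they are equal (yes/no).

q join r = e2, so p meet (q join r) = e12 meet e2 = e12.
p meet q = e19 and p meet r = e12, so (p meet q) join (p meet r) = e19 join e12 = e12.
Equal: yes.

e12; e12; yes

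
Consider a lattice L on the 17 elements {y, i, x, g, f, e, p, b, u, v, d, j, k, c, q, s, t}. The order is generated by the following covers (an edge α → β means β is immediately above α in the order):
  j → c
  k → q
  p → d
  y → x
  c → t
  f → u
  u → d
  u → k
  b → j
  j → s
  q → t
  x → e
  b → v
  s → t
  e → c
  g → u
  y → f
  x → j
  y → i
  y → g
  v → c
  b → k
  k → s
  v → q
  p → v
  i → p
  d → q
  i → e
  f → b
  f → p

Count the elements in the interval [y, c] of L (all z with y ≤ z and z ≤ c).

The interval [y, c] = {b, c, e, f, i, j, p, v, x, y}, which has 10 elements.

10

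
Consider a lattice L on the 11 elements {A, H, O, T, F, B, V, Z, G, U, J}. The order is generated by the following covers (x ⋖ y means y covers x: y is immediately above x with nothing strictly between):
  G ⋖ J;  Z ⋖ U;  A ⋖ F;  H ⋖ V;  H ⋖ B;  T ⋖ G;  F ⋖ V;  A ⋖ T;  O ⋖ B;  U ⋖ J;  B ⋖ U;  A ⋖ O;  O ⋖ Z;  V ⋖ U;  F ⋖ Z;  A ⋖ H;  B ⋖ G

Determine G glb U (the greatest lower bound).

Common lower bounds of {G, U}: A, B, H, O.
The greatest among these is B.

B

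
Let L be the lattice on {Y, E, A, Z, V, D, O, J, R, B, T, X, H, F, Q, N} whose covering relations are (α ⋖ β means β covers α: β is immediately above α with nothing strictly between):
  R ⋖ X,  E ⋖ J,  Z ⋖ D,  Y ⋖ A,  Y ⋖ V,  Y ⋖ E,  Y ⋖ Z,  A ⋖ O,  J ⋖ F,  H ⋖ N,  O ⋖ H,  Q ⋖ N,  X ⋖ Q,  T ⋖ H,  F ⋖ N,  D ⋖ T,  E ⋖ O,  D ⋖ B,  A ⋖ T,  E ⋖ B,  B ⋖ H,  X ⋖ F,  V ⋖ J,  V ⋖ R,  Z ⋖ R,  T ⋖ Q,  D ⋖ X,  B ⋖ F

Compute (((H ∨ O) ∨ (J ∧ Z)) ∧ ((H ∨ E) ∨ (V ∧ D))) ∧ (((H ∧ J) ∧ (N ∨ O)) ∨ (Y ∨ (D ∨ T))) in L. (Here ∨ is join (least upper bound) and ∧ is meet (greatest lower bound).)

H

H ∨ O = H
J ∧ Z = Y
H ∨ Y = H
H ∨ E = H
V ∧ D = Y
H ∨ Y = H
H ∧ H = H
H ∧ J = E
N ∨ O = N
E ∧ N = E
D ∨ T = T
Y ∨ T = T
E ∨ T = H
H ∧ H = H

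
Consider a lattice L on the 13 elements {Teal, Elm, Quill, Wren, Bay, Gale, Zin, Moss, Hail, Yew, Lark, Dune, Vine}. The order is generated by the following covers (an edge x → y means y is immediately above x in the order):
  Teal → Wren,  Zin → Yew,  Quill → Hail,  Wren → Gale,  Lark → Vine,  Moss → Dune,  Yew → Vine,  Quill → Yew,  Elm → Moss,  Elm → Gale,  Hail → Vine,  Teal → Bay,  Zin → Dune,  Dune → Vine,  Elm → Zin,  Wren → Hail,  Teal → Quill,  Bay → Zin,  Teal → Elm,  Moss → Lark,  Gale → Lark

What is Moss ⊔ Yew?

Common upper bounds of {Moss, Yew}: Vine.
The least among these is Vine.

Vine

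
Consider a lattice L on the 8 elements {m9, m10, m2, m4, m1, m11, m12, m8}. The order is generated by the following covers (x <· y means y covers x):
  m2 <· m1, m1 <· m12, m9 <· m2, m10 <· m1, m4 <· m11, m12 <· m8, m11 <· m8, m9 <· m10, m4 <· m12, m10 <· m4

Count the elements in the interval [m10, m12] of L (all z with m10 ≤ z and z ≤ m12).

The interval [m10, m12] = {m1, m10, m12, m4}, which has 4 elements.

4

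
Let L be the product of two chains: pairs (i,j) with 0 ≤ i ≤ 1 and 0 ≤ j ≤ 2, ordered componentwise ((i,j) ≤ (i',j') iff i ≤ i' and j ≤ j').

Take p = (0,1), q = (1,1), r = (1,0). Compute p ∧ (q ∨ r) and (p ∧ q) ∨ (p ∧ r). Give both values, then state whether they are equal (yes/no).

(0,1); (0,1); yes

q ∨ r = (1,1), so p ∧ (q ∨ r) = (0,1) ∧ (1,1) = (0,1).
p ∧ q = (0,1) and p ∧ r = (0,0), so (p ∧ q) ∨ (p ∧ r) = (0,1) ∨ (0,0) = (0,1).
Equal: yes.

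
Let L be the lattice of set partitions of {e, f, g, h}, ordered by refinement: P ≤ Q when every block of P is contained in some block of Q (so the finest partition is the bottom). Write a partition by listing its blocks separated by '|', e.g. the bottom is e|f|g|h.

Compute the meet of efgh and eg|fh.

eg|fh

The meet (common refinement) of efgh and eg|fh intersects blocks pairwise, giving eg|fh.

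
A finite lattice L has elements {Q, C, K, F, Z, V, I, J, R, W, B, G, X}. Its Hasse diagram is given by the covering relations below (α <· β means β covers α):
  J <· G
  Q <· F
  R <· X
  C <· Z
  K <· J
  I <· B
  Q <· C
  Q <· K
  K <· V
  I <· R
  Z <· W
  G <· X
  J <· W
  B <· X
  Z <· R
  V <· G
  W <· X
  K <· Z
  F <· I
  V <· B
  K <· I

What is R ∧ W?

Common lower bounds of {R, W}: C, K, Q, Z.
The greatest among these is Z.

Z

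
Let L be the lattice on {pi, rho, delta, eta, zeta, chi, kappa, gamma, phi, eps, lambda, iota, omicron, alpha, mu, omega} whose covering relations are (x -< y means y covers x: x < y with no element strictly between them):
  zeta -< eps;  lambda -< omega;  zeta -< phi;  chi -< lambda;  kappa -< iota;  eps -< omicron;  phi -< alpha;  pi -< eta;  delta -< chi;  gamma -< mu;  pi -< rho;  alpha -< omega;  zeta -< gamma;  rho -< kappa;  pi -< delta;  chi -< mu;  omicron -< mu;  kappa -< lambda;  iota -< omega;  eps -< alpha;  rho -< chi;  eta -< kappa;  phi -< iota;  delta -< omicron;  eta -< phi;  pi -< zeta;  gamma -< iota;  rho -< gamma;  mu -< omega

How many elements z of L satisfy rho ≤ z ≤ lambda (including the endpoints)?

The interval [rho, lambda] = {chi, kappa, lambda, rho}, which has 4 elements.

4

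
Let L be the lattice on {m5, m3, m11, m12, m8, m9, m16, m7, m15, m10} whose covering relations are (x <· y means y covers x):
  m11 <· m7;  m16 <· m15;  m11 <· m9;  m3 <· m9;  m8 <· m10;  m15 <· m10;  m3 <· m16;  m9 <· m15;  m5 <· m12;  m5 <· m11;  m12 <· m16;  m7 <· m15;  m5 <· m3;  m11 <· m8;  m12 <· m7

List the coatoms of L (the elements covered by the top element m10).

The coatoms are exactly the elements covered by m10: m15, m8.

m15, m8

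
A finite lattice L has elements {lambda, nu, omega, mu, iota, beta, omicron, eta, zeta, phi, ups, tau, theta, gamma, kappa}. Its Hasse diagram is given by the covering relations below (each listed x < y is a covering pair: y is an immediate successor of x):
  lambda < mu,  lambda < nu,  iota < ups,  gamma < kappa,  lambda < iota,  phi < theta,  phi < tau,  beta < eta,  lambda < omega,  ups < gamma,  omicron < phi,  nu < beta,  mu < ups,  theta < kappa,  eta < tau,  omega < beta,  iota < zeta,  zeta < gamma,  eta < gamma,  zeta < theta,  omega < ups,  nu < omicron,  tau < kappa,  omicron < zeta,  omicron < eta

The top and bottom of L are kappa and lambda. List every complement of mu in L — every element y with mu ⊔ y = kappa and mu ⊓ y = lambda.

Need y with mu ∨ y = kappa and mu ∧ y = lambda.
Checking each element gives: phi, tau, theta.

phi, tau, theta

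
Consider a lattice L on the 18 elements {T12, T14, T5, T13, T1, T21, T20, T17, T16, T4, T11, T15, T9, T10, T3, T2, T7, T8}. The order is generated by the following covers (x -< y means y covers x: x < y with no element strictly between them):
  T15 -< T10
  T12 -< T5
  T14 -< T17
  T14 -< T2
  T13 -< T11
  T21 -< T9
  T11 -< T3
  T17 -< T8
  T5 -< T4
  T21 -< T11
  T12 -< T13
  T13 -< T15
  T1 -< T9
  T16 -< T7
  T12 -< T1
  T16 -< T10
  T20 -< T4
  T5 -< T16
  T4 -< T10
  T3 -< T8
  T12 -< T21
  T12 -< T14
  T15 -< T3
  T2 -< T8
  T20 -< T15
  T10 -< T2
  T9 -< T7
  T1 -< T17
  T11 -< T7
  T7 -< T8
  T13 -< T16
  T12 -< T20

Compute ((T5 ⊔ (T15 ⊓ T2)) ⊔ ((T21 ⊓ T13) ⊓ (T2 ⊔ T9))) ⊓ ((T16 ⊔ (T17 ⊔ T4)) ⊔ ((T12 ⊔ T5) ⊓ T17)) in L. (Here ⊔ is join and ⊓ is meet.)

T10

T15 ∧ T2 = T15
T5 ∨ T15 = T10
T21 ∧ T13 = T12
T2 ∨ T9 = T8
T12 ∧ T8 = T12
T10 ∨ T12 = T10
T17 ∨ T4 = T8
T16 ∨ T8 = T8
T12 ∨ T5 = T5
T5 ∧ T17 = T12
T8 ∨ T12 = T8
T10 ∧ T8 = T10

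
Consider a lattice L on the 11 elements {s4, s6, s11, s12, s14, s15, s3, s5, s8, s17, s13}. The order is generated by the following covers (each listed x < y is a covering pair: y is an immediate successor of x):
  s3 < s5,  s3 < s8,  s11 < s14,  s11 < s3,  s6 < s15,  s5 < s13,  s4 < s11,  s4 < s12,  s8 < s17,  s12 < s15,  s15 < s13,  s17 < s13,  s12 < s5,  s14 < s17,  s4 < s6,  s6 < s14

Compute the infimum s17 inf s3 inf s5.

Common lower bounds of {s17, s3, s5}: s11, s3, s4.
The greatest among these is s3.

s3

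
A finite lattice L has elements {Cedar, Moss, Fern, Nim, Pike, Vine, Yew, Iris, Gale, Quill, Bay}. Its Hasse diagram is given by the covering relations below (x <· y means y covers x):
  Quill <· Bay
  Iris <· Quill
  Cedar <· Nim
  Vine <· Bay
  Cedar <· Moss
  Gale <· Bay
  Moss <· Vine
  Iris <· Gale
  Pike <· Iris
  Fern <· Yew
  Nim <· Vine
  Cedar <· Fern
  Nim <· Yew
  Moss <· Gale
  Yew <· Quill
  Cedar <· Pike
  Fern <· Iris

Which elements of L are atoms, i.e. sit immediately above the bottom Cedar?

Fern, Moss, Nim, Pike

The atoms are exactly the elements that cover Cedar: Fern, Moss, Nim, Pike.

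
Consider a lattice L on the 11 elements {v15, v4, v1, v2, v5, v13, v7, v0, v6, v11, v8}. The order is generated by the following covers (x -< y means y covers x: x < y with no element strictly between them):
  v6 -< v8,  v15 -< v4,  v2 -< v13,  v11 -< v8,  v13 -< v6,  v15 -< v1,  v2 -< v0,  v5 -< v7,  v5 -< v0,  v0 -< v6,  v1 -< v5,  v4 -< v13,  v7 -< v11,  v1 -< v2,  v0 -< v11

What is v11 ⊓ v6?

Common lower bounds of {v11, v6}: v0, v1, v15, v2, v5.
The greatest among these is v0.

v0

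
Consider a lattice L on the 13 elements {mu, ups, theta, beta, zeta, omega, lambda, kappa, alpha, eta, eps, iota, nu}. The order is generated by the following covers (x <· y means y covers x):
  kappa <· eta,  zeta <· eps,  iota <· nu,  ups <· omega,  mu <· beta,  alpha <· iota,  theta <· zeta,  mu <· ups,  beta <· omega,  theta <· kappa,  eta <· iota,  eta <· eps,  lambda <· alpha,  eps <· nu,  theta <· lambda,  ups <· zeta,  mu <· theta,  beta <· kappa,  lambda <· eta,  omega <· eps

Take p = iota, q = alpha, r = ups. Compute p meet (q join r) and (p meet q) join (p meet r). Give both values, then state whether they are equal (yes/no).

q join r = nu, so p meet (q join r) = iota meet nu = iota.
p meet q = alpha and p meet r = mu, so (p meet q) join (p meet r) = alpha join mu = alpha.
Equal: no.

iota; alpha; no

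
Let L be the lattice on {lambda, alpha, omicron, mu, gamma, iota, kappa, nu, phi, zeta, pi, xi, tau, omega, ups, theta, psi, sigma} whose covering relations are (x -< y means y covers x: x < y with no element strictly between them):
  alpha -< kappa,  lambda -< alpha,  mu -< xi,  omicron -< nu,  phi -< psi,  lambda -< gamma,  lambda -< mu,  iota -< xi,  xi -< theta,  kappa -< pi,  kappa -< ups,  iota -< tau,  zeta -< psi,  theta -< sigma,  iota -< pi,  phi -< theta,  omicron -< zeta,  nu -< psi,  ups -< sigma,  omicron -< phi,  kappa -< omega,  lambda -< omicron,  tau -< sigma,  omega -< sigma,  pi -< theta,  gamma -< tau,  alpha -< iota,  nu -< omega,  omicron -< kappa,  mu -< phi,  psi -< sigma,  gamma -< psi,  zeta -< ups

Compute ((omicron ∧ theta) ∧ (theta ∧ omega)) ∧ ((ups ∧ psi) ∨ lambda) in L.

omicron ∧ theta = omicron
theta ∧ omega = kappa
omicron ∧ kappa = omicron
ups ∧ psi = zeta
zeta ∨ lambda = zeta
omicron ∧ zeta = omicron

omicron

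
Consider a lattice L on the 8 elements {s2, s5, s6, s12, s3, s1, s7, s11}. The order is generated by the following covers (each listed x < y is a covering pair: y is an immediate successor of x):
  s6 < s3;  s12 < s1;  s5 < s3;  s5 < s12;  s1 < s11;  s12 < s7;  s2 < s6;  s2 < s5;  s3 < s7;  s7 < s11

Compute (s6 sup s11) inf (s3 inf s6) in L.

s6

s6 ∨ s11 = s11
s3 ∧ s6 = s6
s11 ∧ s6 = s6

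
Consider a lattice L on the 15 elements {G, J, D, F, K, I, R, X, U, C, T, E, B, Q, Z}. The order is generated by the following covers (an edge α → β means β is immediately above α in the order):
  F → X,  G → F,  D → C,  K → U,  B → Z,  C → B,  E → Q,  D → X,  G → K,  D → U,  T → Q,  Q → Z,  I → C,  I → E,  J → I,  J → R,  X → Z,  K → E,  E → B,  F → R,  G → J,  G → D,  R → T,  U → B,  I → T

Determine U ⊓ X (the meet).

Common lower bounds of {U, X}: D, G.
The greatest among these is D.

D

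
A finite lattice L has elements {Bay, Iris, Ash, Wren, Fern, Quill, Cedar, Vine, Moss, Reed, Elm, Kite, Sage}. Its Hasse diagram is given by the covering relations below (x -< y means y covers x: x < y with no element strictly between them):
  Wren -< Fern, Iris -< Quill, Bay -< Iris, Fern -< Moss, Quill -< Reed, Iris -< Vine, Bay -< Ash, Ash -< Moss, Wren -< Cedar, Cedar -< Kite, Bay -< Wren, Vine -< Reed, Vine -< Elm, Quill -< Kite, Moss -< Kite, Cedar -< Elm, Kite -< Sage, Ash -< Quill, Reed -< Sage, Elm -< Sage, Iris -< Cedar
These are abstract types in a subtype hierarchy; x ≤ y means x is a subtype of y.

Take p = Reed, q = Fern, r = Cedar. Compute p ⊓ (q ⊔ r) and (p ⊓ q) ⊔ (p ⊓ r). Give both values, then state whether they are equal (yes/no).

Quill; Iris; no

q ⊔ r = Kite, so p ⊓ (q ⊔ r) = Reed ⊓ Kite = Quill.
p ⊓ q = Bay and p ⊓ r = Iris, so (p ⊓ q) ⊔ (p ⊓ r) = Bay ⊔ Iris = Iris.
Equal: no.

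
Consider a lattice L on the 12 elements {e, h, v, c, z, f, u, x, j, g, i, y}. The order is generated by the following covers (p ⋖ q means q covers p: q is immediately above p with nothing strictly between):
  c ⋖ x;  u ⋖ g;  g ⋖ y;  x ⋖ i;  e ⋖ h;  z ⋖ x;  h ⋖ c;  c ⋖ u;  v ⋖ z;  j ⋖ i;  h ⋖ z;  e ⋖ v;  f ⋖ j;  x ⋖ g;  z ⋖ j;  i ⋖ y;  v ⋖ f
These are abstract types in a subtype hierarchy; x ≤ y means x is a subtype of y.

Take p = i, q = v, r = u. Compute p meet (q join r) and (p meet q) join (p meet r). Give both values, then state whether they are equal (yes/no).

x; x; yes

q join r = g, so p meet (q join r) = i meet g = x.
p meet q = v and p meet r = c, so (p meet q) join (p meet r) = v join c = x.
Equal: yes.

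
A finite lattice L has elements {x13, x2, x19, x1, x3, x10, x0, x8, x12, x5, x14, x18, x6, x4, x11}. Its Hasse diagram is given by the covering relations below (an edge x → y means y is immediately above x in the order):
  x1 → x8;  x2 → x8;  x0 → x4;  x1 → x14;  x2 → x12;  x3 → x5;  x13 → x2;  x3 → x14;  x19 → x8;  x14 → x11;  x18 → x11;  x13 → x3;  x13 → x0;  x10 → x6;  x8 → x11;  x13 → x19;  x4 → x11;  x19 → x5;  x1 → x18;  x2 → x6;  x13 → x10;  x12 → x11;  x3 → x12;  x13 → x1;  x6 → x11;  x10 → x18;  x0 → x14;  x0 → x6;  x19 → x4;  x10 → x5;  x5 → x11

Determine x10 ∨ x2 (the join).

x6

Common upper bounds of {x10, x2}: x11, x6.
The least among these is x6.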